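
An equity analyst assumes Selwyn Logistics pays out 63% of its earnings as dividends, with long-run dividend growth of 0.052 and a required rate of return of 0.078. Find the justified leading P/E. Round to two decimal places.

24.23

Justified leading P/E = b/(r−g) = 0.63/(0.078−0.052) = 24.2308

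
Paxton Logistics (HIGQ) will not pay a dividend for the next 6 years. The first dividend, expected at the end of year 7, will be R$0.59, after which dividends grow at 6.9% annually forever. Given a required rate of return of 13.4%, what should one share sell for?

Deferred-dividend DDM. At t=6 the remaining stream is a growing perpetuity with first payment D_7 = 0.59.
V_6 = D_7/(r−g) = 0.59/(0.134−0.069) = 9.0769
P₀ = V_6/(1+r)^6 = 9.0769/(1+0.134)^6 = 4.2684

R$4.27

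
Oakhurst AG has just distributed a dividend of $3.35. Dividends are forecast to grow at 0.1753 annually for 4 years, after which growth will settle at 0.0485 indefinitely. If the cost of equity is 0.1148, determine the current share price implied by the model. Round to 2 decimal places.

$80.77

Two-stage DDM. Project D₁…D_4 at 0.1753, terminal growth 0.0485, discount at r = 0.1148.
D_1 = 3.9373
D_2 = 4.6275
D_3 = 5.4386
D_4 = 6.3920
Terminal value at t=4: TV = D_5/(r−g) = 6.7021/(0.1148−0.0485) = 101.0868
P₀ = 3.9373/(1+0.1148)^1 + 4.6275/(1+0.1148)^2 + 5.4386/(1+0.1148)^3 + 6.3920/(1+0.1148)^4 + 101.0868/(1+0.1148)^4 = 80.7690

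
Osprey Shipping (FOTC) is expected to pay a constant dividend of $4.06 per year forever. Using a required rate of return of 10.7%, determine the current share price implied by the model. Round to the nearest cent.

Zero-growth DDM (perpetuity): P₀ = D/r = 4.06 / 0.107 = 37.9439

$37.94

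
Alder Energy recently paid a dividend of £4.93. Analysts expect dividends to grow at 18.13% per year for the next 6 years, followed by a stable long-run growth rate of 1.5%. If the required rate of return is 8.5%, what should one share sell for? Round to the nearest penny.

£159.32

Two-stage DDM. Project D₁…D_6 at 0.1813, terminal growth 0.015, discount at r = 0.085.
D_1 = 5.8238
D_2 = 6.8797
D_3 = 8.1269
D_4 = 9.6004
D_5 = 11.3409
D_6 = 13.3970
Terminal value at t=6: TV = D_7/(r−g) = 13.5980/(0.085−0.015) = 194.2568
P₀ = 5.8238/(1+0.085)^1 + 6.8797/(1+0.085)^2 + 8.1269/(1+0.085)^3 + 9.6004/(1+0.085)^4 + 11.3409/(1+0.085)^5 + 13.3970/(1+0.085)^6 + 194.2568/(1+0.085)^6 = 159.3242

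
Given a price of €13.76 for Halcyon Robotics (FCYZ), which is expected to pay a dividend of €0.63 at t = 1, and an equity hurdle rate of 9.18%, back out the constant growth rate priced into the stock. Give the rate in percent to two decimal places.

From P₀ = D₁/(r − g), the implied growth is g = r − D₁/P₀.
g = 0.0918 − 0.63/13.76 = 0.0918 − 0.04578 = 0.04602

4.60%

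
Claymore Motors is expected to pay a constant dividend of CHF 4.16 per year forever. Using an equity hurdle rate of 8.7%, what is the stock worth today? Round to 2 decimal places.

CHF 47.82

Zero-growth DDM (perpetuity): P₀ = D/r = 4.16 / 0.087 = 47.8161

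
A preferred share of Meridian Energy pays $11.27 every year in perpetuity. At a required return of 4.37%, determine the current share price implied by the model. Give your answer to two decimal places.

Zero-growth DDM (perpetuity): P₀ = D/r = 11.27 / 0.0437 = 257.8947

$257.89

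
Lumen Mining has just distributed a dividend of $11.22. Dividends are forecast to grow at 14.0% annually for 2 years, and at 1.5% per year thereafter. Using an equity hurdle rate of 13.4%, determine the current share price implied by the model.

$119.33

Two-stage DDM. Project D₁…D_2 at 0.14, terminal growth 0.015, discount at r = 0.134.
D_1 = 12.7908
D_2 = 14.5815
Terminal value at t=2: TV = D_3/(r−g) = 14.8002/(0.134−0.015) = 124.3717
P₀ = 12.7908/(1+0.134)^1 + 14.5815/(1+0.134)^2 + 124.3717/(1+0.134)^2 = 119.3338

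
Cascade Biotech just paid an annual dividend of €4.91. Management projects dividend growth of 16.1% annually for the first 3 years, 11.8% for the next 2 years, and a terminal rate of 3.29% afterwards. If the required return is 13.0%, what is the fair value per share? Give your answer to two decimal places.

€81.49

Three-stage DDM. Project D₁…D_5; terminal Gordon value at t=5 with g = 0.0329; discount at r = 0.13.
D_1 = 5.7005
D_2 = 6.6183
D_3 = 7.6838
D_4 = 8.5905
D_5 = 9.6042
TV_5 = 9.9202/(0.13−0.0329) = 102.1647
P₀ = Σ Dₜ/(1+r)ᵗ + TV_5/(1+r)^5 = 81.4855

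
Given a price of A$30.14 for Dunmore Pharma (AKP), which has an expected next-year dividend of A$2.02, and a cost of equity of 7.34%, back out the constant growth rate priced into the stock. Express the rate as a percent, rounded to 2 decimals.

From P₀ = D₁/(r − g), the implied growth is g = r − D₁/P₀.
g = 0.0734 − 2.02/30.14 = 0.0734 − 0.06702 = 0.00638

0.64%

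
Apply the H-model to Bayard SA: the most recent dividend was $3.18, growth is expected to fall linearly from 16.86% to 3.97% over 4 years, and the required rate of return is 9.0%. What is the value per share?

H-model: P₀ = D₀[(1+g_L) + H(g_S−g_L)]/(r−g_L), with H = 4/2 = 2.
P₀ = 3.18 × [(1+0.0397) + 2×(0.1686−0.0397)] / (0.09−0.0397)
   = 3.18 × 1.2975 / 0.0503 = 82.0288

$82.03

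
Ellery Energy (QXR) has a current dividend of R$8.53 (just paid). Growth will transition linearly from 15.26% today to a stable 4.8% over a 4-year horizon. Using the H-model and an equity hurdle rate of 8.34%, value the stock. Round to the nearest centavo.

H-model: P₀ = D₀[(1+g_L) + H(g_S−g_L)]/(r−g_L), with H = 4/2 = 2.
P₀ = 8.53 × [(1+0.048) + 2×(0.1526−0.048)] / (0.0834−0.048)
   = 8.53 × 1.2572 / 0.0354 = 302.9355

R$302.94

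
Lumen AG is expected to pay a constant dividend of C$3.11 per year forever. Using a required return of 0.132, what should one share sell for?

C$23.56

Zero-growth DDM (perpetuity): P₀ = D/r = 3.11 / 0.132 = 23.5606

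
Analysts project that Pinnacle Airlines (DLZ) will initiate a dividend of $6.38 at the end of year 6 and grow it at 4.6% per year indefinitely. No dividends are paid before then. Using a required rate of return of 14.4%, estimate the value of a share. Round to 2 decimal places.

$33.22

Deferred-dividend DDM. At t=5 the remaining stream is a growing perpetuity with first payment D_6 = 6.38.
V_5 = D_6/(r−g) = 6.38/(0.144−0.046) = 65.1020
P₀ = V_5/(1+r)^5 = 65.1020/(1+0.144)^5 = 33.2250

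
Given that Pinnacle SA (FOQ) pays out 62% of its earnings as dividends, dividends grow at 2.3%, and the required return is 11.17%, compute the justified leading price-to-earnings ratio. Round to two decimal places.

6.99

Justified leading P/E = b/(r−g) = 0.62/(0.1117−0.023) = 6.9899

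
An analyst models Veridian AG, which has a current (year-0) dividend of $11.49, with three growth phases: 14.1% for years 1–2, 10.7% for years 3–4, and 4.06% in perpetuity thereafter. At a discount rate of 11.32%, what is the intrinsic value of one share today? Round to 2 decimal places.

Three-stage DDM. Project D₁…D_4; terminal Gordon value at t=4 with g = 0.0406; discount at r = 0.1132.
D_1 = 13.1101
D_2 = 14.9586
D_3 = 16.5592
D_4 = 18.3310
TV_4 = 19.0753/(0.1132−0.0406) = 262.7446
P₀ = Σ Dₜ/(1+r)ᵗ + TV_4/(1+r)^4 = 218.8852

$218.89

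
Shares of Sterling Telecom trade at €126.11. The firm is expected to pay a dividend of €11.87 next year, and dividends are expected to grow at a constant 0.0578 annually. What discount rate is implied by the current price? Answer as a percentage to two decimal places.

15.19%

Rearranging the constant-growth DDM: r = D₁/P₀ + g.
r = 11.8700 / 126.11 + 0.0578 = 0.09412 + 0.0578 = 0.15192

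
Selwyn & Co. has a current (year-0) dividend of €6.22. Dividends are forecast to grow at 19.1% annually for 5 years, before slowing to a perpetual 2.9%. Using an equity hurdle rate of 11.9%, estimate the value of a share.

€134.78

Two-stage DDM. Project D₁…D_5 at 0.191, terminal growth 0.029, discount at r = 0.119.
D_1 = 7.4080
D_2 = 8.8230
D_3 = 10.5081
D_4 = 12.5152
D_5 = 14.9056
Terminal value at t=5: TV = D_6/(r−g) = 15.3379/(0.119−0.029) = 170.4206
P₀ = 7.4080/(1+0.119)^1 + 8.8230/(1+0.119)^2 + 10.5081/(1+0.119)^3 + 12.5152/(1+0.119)^4 + 14.9056/(1+0.119)^5 + 170.4206/(1+0.119)^5 = 134.7778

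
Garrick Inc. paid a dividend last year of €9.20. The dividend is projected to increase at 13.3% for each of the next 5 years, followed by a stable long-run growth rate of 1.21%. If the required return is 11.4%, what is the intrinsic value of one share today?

€147.85

Two-stage DDM. Project D₁…D_5 at 0.133, terminal growth 0.0121, discount at r = 0.114.
D_1 = 10.4236
D_2 = 11.8099
D_3 = 13.3807
D_4 = 15.1603
D_5 = 17.1766
Terminal value at t=5: TV = D_6/(r−g) = 17.3844/(0.114−0.0121) = 170.6030
P₀ = 10.4236/(1+0.114)^1 + 11.8099/(1+0.114)^2 + 13.3807/(1+0.114)^3 + 15.1603/(1+0.114)^4 + 17.1766/(1+0.114)^5 + 170.6030/(1+0.114)^5 = 147.8478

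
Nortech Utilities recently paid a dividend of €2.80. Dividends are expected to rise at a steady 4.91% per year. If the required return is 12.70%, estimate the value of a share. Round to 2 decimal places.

Gordon growth model: P₀ = D₁/(r − g). D₁ = 2.80 × (1 + 0.0491) = 2.9375.
P₀ = 2.9375 / (0.127 − 0.0491) = 2.9375 / 0.0779 = 37.7083

€37.71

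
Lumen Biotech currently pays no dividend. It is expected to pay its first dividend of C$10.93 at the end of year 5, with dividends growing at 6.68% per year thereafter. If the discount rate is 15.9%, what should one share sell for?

C$65.70

Deferred-dividend DDM. At t=4 the remaining stream is a growing perpetuity with first payment D_5 = 10.93.
V_4 = D_5/(r−g) = 10.93/(0.159−0.0668) = 118.5466
P₀ = V_4/(1+r)^4 = 118.5466/(1+0.159)^4 = 65.6985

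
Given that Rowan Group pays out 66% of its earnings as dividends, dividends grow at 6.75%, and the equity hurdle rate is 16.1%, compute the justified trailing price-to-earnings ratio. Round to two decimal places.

7.54

Justified trailing P/E = b(1+g)/(r−g) = 0.66×(1+0.0675)/(0.161−0.0675) = 7.5353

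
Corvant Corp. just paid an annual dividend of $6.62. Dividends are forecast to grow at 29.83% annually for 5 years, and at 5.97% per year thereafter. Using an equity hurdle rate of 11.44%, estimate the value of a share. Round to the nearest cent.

$328.82

Two-stage DDM. Project D₁…D_5 at 0.2983, terminal growth 0.0597, discount at r = 0.1144.
D_1 = 8.5947
D_2 = 11.1586
D_3 = 14.4872
D_4 = 18.8087
D_5 = 24.4193
Terminal value at t=5: TV = D_6/(r−g) = 25.8771/(0.1144−0.0597) = 473.0738
P₀ = 8.5947/(1+0.1144)^1 + 11.1586/(1+0.1144)^2 + 14.4872/(1+0.1144)^3 + 18.8087/(1+0.1144)^4 + 24.4193/(1+0.1144)^5 + 473.0738/(1+0.1144)^5 = 328.8162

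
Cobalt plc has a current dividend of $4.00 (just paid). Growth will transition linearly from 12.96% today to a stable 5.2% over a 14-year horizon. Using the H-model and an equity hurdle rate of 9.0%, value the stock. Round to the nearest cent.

H-model: P₀ = D₀[(1+g_L) + H(g_S−g_L)]/(r−g_L), with H = 14/2 = 7.
P₀ = 4.00 × [(1+0.052) + 7×(0.1296−0.052)] / (0.09−0.052)
   = 4.00 × 1.5952 / 0.038 = 167.9158

$167.92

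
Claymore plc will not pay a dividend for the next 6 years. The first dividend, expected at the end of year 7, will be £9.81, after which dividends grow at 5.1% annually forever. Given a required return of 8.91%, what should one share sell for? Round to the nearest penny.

Deferred-dividend DDM. At t=6 the remaining stream is a growing perpetuity with first payment D_7 = 9.81.
V_6 = D_7/(r−g) = 9.81/(0.0891−0.051) = 257.4803
P₀ = V_6/(1+r)^6 = 257.4803/(1+0.0891)^6 = 154.2899

£154.29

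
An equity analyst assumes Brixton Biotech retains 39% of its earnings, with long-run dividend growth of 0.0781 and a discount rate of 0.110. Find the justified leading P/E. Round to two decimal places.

Payout ratio b = 1 − 0.39 = 0.61.
Justified leading P/E = b/(r−g) = 0.61/(0.11−0.0781) = 19.1223

19.12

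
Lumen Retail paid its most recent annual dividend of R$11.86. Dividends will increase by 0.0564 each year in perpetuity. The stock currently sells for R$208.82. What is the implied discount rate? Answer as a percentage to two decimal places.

11.64%

Rearranging the constant-growth DDM: r = D₁/P₀ + g.
D₁ = 11.86 × (1 + 0.0564) = 12.5289.
r = 12.5289 / 208.82 + 0.0564 = 0.06000 + 0.0564 = 0.11640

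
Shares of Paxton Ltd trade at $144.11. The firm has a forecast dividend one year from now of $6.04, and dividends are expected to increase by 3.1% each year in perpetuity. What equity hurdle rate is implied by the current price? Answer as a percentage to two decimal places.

Rearranging the constant-growth DDM: r = D₁/P₀ + g.
r = 6.0400 / 144.11 + 0.031 = 0.04191 + 0.031 = 0.07291

7.29%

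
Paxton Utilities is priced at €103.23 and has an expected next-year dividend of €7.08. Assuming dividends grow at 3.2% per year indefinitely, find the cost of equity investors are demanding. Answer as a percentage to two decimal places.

10.06%

Rearranging the constant-growth DDM: r = D₁/P₀ + g.
r = 7.0800 / 103.23 + 0.032 = 0.06858 + 0.032 = 0.10058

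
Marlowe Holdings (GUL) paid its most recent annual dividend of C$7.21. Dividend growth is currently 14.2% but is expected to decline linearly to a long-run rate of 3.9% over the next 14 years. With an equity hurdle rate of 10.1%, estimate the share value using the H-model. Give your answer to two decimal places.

H-model: P₀ = D₀[(1+g_L) + H(g_S−g_L)]/(r−g_L), with H = 14/2 = 7.
P₀ = 7.21 × [(1+0.039) + 7×(0.142−0.039)] / (0.101−0.039)
   = 7.21 × 1.7600 / 0.062 = 204.6710

C$204.67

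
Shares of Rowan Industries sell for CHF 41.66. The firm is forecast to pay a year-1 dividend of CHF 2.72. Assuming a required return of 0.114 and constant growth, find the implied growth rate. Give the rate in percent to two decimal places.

From P₀ = D₁/(r − g), the implied growth is g = r − D₁/P₀.
g = 0.114 − 2.72/41.66 = 0.114 − 0.06529 = 0.04871

4.87%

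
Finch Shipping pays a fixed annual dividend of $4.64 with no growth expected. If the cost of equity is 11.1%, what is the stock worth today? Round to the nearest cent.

Zero-growth DDM (perpetuity): P₀ = D/r = 4.64 / 0.111 = 41.8018

$41.80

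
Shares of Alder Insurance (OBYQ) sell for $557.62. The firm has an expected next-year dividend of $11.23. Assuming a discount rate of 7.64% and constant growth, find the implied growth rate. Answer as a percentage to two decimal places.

From P₀ = D₁/(r − g), the implied growth is g = r − D₁/P₀.
g = 0.0764 − 11.23/557.62 = 0.0764 − 0.02014 = 0.05626

5.63%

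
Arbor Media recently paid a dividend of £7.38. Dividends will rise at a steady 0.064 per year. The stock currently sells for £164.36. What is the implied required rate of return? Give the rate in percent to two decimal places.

Rearranging the constant-growth DDM: r = D₁/P₀ + g.
D₁ = 7.38 × (1 + 0.064) = 7.8523.
r = 7.8523 / 164.36 + 0.064 = 0.04778 + 0.064 = 0.11178

11.18%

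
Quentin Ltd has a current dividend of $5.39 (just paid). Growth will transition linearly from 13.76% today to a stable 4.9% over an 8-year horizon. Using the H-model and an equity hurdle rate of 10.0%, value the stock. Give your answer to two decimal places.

$148.32

H-model: P₀ = D₀[(1+g_L) + H(g_S−g_L)]/(r−g_L), with H = 8/2 = 4.
P₀ = 5.39 × [(1+0.049) + 4×(0.1376−0.049)] / (0.1−0.049)
   = 5.39 × 1.4034 / 0.051 = 148.3201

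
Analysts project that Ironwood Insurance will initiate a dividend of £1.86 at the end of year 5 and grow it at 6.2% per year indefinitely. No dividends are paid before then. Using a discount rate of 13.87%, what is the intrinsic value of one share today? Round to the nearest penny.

£14.42

Deferred-dividend DDM. At t=4 the remaining stream is a growing perpetuity with first payment D_5 = 1.86.
V_4 = D_5/(r−g) = 1.86/(0.1387−0.062) = 24.2503
P₀ = V_4/(1+r)^4 = 24.2503/(1+0.1387)^4 = 14.4238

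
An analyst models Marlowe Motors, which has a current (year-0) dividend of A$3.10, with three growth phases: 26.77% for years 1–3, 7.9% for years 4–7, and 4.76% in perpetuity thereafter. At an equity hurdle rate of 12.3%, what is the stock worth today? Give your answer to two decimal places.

A$80.87

Three-stage DDM. Project D₁…D_7; terminal Gordon value at t=7 with g = 0.0476; discount at r = 0.123.
D_1 = 3.9299
D_2 = 4.9819
D_3 = 6.3155
D_4 = 6.8145
D_5 = 7.3528
D_6 = 7.9337
D_7 = 8.5605
TV_7 = 8.9679/(0.123−0.0476) = 118.9381
P₀ = Σ Dₜ/(1+r)ᵗ + TV_7/(1+r)^7 = 80.8700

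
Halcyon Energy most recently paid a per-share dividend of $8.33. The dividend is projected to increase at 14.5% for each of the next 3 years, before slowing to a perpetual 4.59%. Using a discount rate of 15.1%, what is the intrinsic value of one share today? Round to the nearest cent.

Two-stage DDM. Project D₁…D_3 at 0.145, terminal growth 0.0459, discount at r = 0.151.
D_1 = 9.5379
D_2 = 10.9208
D_3 = 12.5044
Terminal value at t=3: TV = D_4/(r−g) = 13.0783/(0.151−0.0459) = 124.4368
P₀ = 9.5379/(1+0.151)^1 + 10.9208/(1+0.151)^2 + 12.5044/(1+0.151)^3 + 124.4368/(1+0.151)^3 = 106.3365

$106.34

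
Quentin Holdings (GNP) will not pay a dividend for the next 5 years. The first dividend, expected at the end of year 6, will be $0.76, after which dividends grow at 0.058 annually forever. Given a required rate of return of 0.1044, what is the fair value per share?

Deferred-dividend DDM. At t=5 the remaining stream is a growing perpetuity with first payment D_6 = 0.76.
V_5 = D_6/(r−g) = 0.76/(0.1044−0.058) = 16.3793
P₀ = V_5/(1+r)^5 = 16.3793/(1+0.1044)^5 = 9.9693

$9.97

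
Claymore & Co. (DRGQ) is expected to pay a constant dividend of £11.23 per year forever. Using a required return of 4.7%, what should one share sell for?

£238.94

Zero-growth DDM (perpetuity): P₀ = D/r = 11.23 / 0.047 = 238.9362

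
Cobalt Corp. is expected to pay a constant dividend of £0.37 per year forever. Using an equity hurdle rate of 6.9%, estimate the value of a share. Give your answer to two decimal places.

Zero-growth DDM (perpetuity): P₀ = D/r = 0.37 / 0.069 = 5.3623

£5.36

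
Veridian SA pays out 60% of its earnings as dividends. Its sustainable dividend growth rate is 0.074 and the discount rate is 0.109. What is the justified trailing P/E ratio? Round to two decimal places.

Justified trailing P/E = b(1+g)/(r−g) = 0.60×(1+0.074)/(0.109−0.074) = 18.4114

18.41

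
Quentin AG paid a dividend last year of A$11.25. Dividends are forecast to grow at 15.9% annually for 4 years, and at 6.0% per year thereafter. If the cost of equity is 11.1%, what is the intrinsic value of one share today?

Two-stage DDM. Project D₁…D_4 at 0.159, terminal growth 0.06, discount at r = 0.111.
D_1 = 13.0388
D_2 = 15.1119
D_3 = 17.5147
D_4 = 20.2995
Terminal value at t=4: TV = D_5/(r−g) = 21.5175/(0.111−0.06) = 421.9121
P₀ = 13.0388/(1+0.111)^1 + 15.1119/(1+0.111)^2 + 17.5147/(1+0.111)^3 + 20.2995/(1+0.111)^4 + 421.9121/(1+0.111)^4 = 327.0023

A$327.00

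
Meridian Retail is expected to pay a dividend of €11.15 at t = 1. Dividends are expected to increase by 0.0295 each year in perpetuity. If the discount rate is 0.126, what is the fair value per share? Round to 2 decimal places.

Gordon growth model: P₀ = D₁/(r − g), with D₁ = 11.15 given directly.
P₀ = 11.1500 / (0.126 − 0.0295) = 11.1500 / 0.0965 = 115.5440

€115.54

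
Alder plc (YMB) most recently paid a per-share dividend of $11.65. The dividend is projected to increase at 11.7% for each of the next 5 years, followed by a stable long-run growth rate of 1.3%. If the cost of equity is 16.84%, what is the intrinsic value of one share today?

$111.64

Two-stage DDM. Project D₁…D_5 at 0.117, terminal growth 0.013, discount at r = 0.1684.
D_1 = 13.0130
D_2 = 14.5356
D_3 = 16.2362
D_4 = 18.1359
D_5 = 20.2578
Terminal value at t=5: TV = D_6/(r−g) = 20.5211/(0.1684−0.013) = 132.0536
P₀ = 13.0130/(1+0.1684)^1 + 14.5356/(1+0.1684)^2 + 16.2362/(1+0.1684)^3 + 18.1359/(1+0.1684)^4 + 20.2578/(1+0.1684)^5 + 132.0536/(1+0.1684)^5 = 111.6434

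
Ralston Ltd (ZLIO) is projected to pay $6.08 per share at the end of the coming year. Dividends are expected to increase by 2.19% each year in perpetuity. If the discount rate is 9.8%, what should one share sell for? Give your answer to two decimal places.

$79.89

Gordon growth model: P₀ = D₁/(r − g), with D₁ = 6.08 given directly.
P₀ = 6.0800 / (0.098 − 0.0219) = 6.0800 / 0.0761 = 79.8949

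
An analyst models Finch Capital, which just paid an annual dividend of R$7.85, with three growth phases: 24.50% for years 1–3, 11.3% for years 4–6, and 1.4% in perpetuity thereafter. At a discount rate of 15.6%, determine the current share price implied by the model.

R$117.15

Three-stage DDM. Project D₁…D_6; terminal Gordon value at t=6 with g = 0.014; discount at r = 0.156.
D_1 = 9.7733
D_2 = 12.1677
D_3 = 15.1488
D_4 = 16.8606
D_5 = 18.7658
D_6 = 20.8864
TV_6 = 21.1788/(0.156−0.014) = 149.1464
P₀ = Σ Dₜ/(1+r)ᵗ + TV_6/(1+r)^6 = 117.1479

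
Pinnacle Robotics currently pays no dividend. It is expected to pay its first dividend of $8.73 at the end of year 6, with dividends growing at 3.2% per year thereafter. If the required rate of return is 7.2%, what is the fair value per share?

$154.16

Deferred-dividend DDM. At t=5 the remaining stream is a growing perpetuity with first payment D_6 = 8.73.
V_5 = D_6/(r−g) = 8.73/(0.072−0.032) = 218.2500
P₀ = V_5/(1+r)^5 = 218.2500/(1+0.072)^5 = 154.1631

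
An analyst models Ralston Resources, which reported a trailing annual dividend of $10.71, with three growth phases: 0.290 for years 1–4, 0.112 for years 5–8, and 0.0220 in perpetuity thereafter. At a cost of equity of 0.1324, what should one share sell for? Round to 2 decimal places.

Three-stage DDM. Project D₁…D_8; terminal Gordon value at t=8 with g = 0.022; discount at r = 0.1324.
D_1 = 13.8159
D_2 = 17.8225
D_3 = 22.9910
D_4 = 29.6584
D_5 = 32.9802
D_6 = 36.6740
D_7 = 40.7815
D_8 = 45.3490
TV_8 = 46.3467/(0.1324−0.022) = 419.8066
P₀ = Σ Dₜ/(1+r)ᵗ + TV_8/(1+r)^8 = 284.1792

$284.18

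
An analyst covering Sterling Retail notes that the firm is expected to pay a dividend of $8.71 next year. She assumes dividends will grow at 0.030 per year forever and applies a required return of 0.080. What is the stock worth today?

$174.20

Gordon growth model: P₀ = D₁/(r − g), with D₁ = 8.71 given directly.
P₀ = 8.7100 / (0.08 − 0.03) = 8.7100 / 0.05 = 174.2000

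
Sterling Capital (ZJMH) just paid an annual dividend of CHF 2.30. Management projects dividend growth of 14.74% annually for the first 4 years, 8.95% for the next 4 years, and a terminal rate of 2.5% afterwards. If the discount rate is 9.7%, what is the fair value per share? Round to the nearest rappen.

Three-stage DDM. Project D₁…D_8; terminal Gordon value at t=8 with g = 0.025; discount at r = 0.097.
D_1 = 2.6390
D_2 = 3.0280
D_3 = 3.4743
D_4 = 3.9865
D_5 = 4.3432
D_6 = 4.7320
D_7 = 5.1555
D_8 = 5.6169
TV_8 = 5.7573/(0.097−0.025) = 79.9627
P₀ = Σ Dₜ/(1+r)ᵗ + TV_8/(1+r)^8 = 59.2575

CHF 59.26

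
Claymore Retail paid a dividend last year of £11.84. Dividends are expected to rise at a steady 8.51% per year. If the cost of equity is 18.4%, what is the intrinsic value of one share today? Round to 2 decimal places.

£129.90

Gordon growth model: P₀ = D₁/(r − g). D₁ = 11.84 × (1 + 0.0851) = 12.8476.
P₀ = 12.8476 / (0.184 − 0.0851) = 12.8476 / 0.0989 = 129.9048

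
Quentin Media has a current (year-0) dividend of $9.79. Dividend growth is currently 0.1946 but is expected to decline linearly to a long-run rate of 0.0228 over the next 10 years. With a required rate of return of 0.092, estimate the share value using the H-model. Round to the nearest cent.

$266.23

H-model: P₀ = D₀[(1+g_L) + H(g_S−g_L)]/(r−g_L), with H = 10/2 = 5.
P₀ = 9.79 × [(1+0.0228) + 5×(0.1946−0.0228)] / (0.092−0.0228)
   = 9.79 × 1.8818 / 0.0692 = 266.2258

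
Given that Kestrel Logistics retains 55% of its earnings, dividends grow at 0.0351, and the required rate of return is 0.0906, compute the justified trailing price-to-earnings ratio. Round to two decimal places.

Payout ratio b = 1 − 0.55 = 0.45.
Justified trailing P/E = b(1+g)/(r−g) = 0.45×(1+0.0351)/(0.0906−0.0351) = 8.3927

8.39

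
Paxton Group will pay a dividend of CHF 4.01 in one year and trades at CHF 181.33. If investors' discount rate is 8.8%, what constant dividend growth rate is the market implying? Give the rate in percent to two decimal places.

From P₀ = D₁/(r − g), the implied growth is g = r − D₁/P₀.
g = 0.088 − 4.01/181.33 = 0.088 − 0.02211 = 0.06589

6.59%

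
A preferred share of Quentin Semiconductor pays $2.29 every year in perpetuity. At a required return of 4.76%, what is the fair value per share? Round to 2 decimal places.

Zero-growth DDM (perpetuity): P₀ = D/r = 2.29 / 0.0476 = 48.1092

$48.11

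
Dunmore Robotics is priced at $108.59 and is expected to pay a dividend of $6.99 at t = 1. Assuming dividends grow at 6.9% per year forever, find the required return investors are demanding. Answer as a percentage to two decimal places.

13.34%

Rearranging the constant-growth DDM: r = D₁/P₀ + g.
r = 6.9900 / 108.59 + 0.069 = 0.06437 + 0.069 = 0.13337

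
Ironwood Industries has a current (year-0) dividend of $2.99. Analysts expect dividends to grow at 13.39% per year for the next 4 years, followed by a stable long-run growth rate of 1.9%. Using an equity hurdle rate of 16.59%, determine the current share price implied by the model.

$29.72

Two-stage DDM. Project D₁…D_4 at 0.1339, terminal growth 0.019, discount at r = 0.1659.
D_1 = 3.3904
D_2 = 3.8443
D_3 = 4.3591
D_4 = 4.9428
Terminal value at t=4: TV = D_5/(r−g) = 5.0367/(0.1659−0.019) = 34.2865
P₀ = 3.3904/(1+0.1659)^1 + 3.8443/(1+0.1659)^2 + 4.3591/(1+0.1659)^3 + 4.9428/(1+0.1659)^4 + 34.2865/(1+0.1659)^4 = 29.7173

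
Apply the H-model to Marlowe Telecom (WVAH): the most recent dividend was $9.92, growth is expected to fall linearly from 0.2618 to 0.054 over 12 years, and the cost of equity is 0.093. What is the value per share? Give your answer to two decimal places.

H-model: P₀ = D₀[(1+g_L) + H(g_S−g_L)]/(r−g_L), with H = 12/2 = 6.
P₀ = 9.92 × [(1+0.054) + 6×(0.2618−0.054)] / (0.093−0.054)
   = 9.92 × 2.3008 / 0.039 = 585.2291

$585.23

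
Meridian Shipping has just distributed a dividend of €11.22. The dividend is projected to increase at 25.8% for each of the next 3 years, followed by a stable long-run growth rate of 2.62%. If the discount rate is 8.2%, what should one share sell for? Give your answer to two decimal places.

€370.15

Two-stage DDM. Project D₁…D_3 at 0.258, terminal growth 0.0262, discount at r = 0.082.
D_1 = 14.1148
D_2 = 17.7564
D_3 = 22.3375
Terminal value at t=3: TV = D_4/(r−g) = 22.9228/(0.082−0.0262) = 410.8020
P₀ = 14.1148/(1+0.082)^1 + 17.7564/(1+0.082)^2 + 22.3375/(1+0.082)^3 + 410.8020/(1+0.082)^3 = 370.1490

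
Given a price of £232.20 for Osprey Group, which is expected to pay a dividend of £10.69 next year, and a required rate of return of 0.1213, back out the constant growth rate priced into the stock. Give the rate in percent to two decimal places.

From P₀ = D₁/(r − g), the implied growth is g = r − D₁/P₀.
g = 0.1213 − 10.69/232.20 = 0.1213 − 0.04604 = 0.07526

7.53%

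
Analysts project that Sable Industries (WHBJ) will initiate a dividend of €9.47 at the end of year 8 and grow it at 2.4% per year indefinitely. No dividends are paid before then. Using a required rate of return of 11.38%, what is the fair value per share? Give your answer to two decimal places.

Deferred-dividend DDM. At t=7 the remaining stream is a growing perpetuity with first payment D_8 = 9.47.
V_7 = D_8/(r−g) = 9.47/(0.1138−0.024) = 105.4566
P₀ = V_7/(1+r)^7 = 105.4566/(1+0.1138)^7 = 49.5933

€49.59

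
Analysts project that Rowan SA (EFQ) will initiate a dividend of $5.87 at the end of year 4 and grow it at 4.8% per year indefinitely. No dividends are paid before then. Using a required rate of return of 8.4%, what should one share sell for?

Deferred-dividend DDM. At t=3 the remaining stream is a growing perpetuity with first payment D_4 = 5.87.
V_3 = D_4/(r−g) = 5.87/(0.084−0.048) = 163.0556
P₀ = V_3/(1+r)^3 = 163.0556/(1+0.084)^3 = 128.0111

$128.01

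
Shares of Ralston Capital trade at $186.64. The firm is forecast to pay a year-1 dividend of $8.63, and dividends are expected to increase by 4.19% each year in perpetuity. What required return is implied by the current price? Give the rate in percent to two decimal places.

8.81%

Rearranging the constant-growth DDM: r = D₁/P₀ + g.
r = 8.6300 / 186.64 + 0.0419 = 0.04624 + 0.0419 = 0.08814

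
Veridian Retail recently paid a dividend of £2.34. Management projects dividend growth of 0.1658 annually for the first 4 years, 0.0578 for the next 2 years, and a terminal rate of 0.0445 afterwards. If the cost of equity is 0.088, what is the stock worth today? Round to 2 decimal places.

£87.08

Three-stage DDM. Project D₁…D_6; terminal Gordon value at t=6 with g = 0.0445; discount at r = 0.088.
D_1 = 2.7280
D_2 = 3.1803
D_3 = 3.7076
D_4 = 4.3223
D_5 = 4.5721
D_6 = 4.8364
TV_6 = 5.0516/(0.088−0.0445) = 116.1284
P₀ = Σ Dₜ/(1+r)ᵗ + TV_6/(1+r)^6 = 87.0827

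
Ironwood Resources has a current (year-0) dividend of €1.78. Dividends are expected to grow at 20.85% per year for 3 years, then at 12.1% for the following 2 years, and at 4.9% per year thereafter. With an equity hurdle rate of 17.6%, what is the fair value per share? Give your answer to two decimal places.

€23.74

Three-stage DDM. Project D₁…D_5; terminal Gordon value at t=5 with g = 0.049; discount at r = 0.176.
D_1 = 2.1511
D_2 = 2.5996
D_3 = 3.1417
D_4 = 3.5218
D_5 = 3.9479
TV_5 = 4.1414/(0.176−0.049) = 32.6094
P₀ = Σ Dₜ/(1+r)ᵗ + TV_5/(1+r)^5 = 23.7352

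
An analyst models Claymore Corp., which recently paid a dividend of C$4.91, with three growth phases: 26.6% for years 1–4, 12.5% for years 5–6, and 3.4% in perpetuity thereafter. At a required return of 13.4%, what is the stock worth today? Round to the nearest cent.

Three-stage DDM. Project D₁…D_6; terminal Gordon value at t=6 with g = 0.034; discount at r = 0.134.
D_1 = 6.2161
D_2 = 7.8695
D_3 = 9.9628
D_4 = 12.6129
D_5 = 14.1896
D_6 = 15.9633
TV_6 = 16.5060/(0.134−0.034) = 165.0600
P₀ = Σ Dₜ/(1+r)ᵗ + TV_6/(1+r)^6 = 118.7517

C$118.75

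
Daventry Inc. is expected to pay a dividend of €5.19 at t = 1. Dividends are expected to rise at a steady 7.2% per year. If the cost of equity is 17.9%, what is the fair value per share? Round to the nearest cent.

€48.50

Gordon growth model: P₀ = D₁/(r − g), with D₁ = 5.19 given directly.
P₀ = 5.1900 / (0.179 − 0.072) = 5.1900 / 0.107 = 48.5047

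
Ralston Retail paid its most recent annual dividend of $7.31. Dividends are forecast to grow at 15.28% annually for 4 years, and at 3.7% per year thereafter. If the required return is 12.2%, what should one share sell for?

$130.69

Two-stage DDM. Project D₁…D_4 at 0.1528, terminal growth 0.037, discount at r = 0.122.
D_1 = 8.4270
D_2 = 9.7146
D_3 = 11.1990
D_4 = 12.9102
Terminal value at t=4: TV = D_5/(r−g) = 13.3879/(0.122−0.037) = 157.5045
P₀ = 8.4270/(1+0.122)^1 + 9.7146/(1+0.122)^2 + 11.1990/(1+0.122)^3 + 12.9102/(1+0.122)^4 + 157.5045/(1+0.122)^4 = 130.6877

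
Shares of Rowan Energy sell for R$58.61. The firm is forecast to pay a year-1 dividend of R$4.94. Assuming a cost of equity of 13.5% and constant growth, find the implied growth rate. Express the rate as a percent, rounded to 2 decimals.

From P₀ = D₁/(r − g), the implied growth is g = r − D₁/P₀.
g = 0.135 − 4.94/58.61 = 0.135 − 0.08429 = 0.05071

5.07%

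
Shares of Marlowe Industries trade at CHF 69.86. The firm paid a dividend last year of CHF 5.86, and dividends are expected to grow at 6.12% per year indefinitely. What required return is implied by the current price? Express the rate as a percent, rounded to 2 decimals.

Rearranging the constant-growth DDM: r = D₁/P₀ + g.
D₁ = 5.86 × (1 + 0.0612) = 6.2186.
r = 6.2186 / 69.86 + 0.0612 = 0.08902 + 0.0612 = 0.15022

15.02%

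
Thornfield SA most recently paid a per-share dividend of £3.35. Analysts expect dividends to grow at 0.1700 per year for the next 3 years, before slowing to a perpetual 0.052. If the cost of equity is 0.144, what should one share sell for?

Two-stage DDM. Project D₁…D_3 at 0.17, terminal growth 0.052, discount at r = 0.144.
D_1 = 3.9195
D_2 = 4.5858
D_3 = 5.3654
Terminal value at t=3: TV = D_4/(r−g) = 5.6444/(0.144−0.052) = 61.3522
P₀ = 3.9195/(1+0.144)^1 + 4.5858/(1+0.144)^2 + 5.3654/(1+0.144)^3 + 61.3522/(1+0.144)^3 = 51.4919

£51.49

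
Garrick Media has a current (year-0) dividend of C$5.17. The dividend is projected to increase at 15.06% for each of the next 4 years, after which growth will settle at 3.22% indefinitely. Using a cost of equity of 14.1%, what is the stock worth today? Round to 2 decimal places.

Two-stage DDM. Project D₁…D_4 at 0.1506, terminal growth 0.0322, discount at r = 0.141.
D_1 = 5.9486
D_2 = 6.8445
D_3 = 7.8752
D_4 = 9.0612
Terminal value at t=4: TV = D_5/(r−g) = 9.3530/(0.141−0.0322) = 85.9653
P₀ = 5.9486/(1+0.141)^1 + 6.8445/(1+0.141)^2 + 7.8752/(1+0.141)^3 + 9.0612/(1+0.141)^4 + 85.9653/(1+0.141)^4 = 71.8388

C$71.84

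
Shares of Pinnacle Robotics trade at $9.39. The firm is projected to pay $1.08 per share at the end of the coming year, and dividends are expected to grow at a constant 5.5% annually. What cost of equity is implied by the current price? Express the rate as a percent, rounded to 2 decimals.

17.00%

Rearranging the constant-growth DDM: r = D₁/P₀ + g.
r = 1.0800 / 9.39 + 0.055 = 0.11502 + 0.055 = 0.17002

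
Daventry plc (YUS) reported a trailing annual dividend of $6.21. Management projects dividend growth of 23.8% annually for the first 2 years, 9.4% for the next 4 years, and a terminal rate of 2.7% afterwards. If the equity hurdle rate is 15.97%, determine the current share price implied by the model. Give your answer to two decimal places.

$81.60

Three-stage DDM. Project D₁…D_6; terminal Gordon value at t=6 with g = 0.027; discount at r = 0.1597.
D_1 = 7.6880
D_2 = 9.5177
D_3 = 10.4124
D_4 = 11.3911
D_5 = 12.4619
D_6 = 13.6333
TV_6 = 14.0014/(0.1597−0.027) = 105.5120
P₀ = Σ Dₜ/(1+r)ᵗ + TV_6/(1+r)^6 = 81.5990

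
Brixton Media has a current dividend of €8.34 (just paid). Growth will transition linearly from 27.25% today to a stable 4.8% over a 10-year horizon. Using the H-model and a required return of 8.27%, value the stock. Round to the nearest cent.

€521.67

H-model: P₀ = D₀[(1+g_L) + H(g_S−g_L)]/(r−g_L), with H = 10/2 = 5.
P₀ = 8.34 × [(1+0.048) + 5×(0.2725−0.048)] / (0.0827−0.048)
   = 8.34 × 2.1705 / 0.0347 = 521.6706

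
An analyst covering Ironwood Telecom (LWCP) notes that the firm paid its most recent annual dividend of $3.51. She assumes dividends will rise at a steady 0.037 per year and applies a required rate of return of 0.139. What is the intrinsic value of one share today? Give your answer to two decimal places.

$35.68

Gordon growth model: P₀ = D₁/(r − g). D₁ = 3.51 × (1 + 0.037) = 3.6399.
P₀ = 3.6399 / (0.139 − 0.037) = 3.6399 / 0.102 = 35.6850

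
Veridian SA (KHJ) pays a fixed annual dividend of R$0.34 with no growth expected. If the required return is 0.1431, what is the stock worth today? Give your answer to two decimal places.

R$2.38

Zero-growth DDM (perpetuity): P₀ = D/r = 0.34 / 0.1431 = 2.3760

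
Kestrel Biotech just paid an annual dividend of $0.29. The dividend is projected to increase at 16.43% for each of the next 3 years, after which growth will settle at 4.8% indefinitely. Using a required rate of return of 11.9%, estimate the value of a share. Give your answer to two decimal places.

$5.76

Two-stage DDM. Project D₁…D_3 at 0.1643, terminal growth 0.048, discount at r = 0.119.
D_1 = 0.3376
D_2 = 0.3931
D_3 = 0.4577
Terminal value at t=3: TV = D_4/(r−g) = 0.4797/(0.119−0.048) = 6.7561
P₀ = 0.3376/(1+0.119)^1 + 0.3931/(1+0.119)^2 + 0.4577/(1+0.119)^3 + 6.7561/(1+0.119)^3 = 5.7641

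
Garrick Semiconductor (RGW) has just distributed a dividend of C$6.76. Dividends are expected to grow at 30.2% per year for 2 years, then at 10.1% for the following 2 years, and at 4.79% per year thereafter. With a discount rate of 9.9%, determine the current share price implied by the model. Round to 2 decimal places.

C$231.80

Three-stage DDM. Project D₁…D_4; terminal Gordon value at t=4 with g = 0.0479; discount at r = 0.099.
D_1 = 8.8015
D_2 = 11.4596
D_3 = 12.6170
D_4 = 13.8913
TV_4 = 14.5567/(0.099−0.0479) = 284.8671
P₀ = Σ Dₜ/(1+r)ᵗ + TV_4/(1+r)^4 = 231.8016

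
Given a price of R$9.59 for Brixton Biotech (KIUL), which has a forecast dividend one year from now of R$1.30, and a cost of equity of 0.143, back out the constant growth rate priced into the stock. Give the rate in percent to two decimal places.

From P₀ = D₁/(r − g), the implied growth is g = r − D₁/P₀.
g = 0.143 − 1.30/9.59 = 0.143 − 0.13556 = 0.00744

0.74%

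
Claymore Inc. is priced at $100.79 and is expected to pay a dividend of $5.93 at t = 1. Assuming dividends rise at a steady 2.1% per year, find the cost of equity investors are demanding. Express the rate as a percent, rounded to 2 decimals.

7.98%

Rearranging the constant-growth DDM: r = D₁/P₀ + g.
r = 5.9300 / 100.79 + 0.021 = 0.05884 + 0.021 = 0.07984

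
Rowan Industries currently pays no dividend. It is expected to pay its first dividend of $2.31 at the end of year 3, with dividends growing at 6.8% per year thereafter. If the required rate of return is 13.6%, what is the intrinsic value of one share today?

$26.32

Deferred-dividend DDM. At t=2 the remaining stream is a growing perpetuity with first payment D_3 = 2.31.
V_2 = D_3/(r−g) = 2.31/(0.136−0.068) = 33.9706
P₀ = V_2/(1+r)^2 = 33.9706/(1+0.136)^2 = 26.3237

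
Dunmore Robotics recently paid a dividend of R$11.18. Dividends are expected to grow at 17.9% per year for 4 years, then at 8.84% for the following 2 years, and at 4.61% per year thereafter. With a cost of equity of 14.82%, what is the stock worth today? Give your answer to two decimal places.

R$185.17

Three-stage DDM. Project D₁…D_6; terminal Gordon value at t=6 with g = 0.0461; discount at r = 0.1482.
D_1 = 13.1812
D_2 = 15.5407
D_3 = 18.3224
D_4 = 21.6022
D_5 = 23.5118
D_6 = 25.5902
TV_6 = 26.7699/(0.1482−0.0461) = 262.1933
P₀ = Σ Dₜ/(1+r)ᵗ + TV_6/(1+r)^6 = 185.1736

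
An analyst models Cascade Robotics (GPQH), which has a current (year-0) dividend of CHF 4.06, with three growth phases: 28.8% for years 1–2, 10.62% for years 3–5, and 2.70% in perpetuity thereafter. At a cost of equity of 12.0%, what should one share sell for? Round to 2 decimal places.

CHF 82.88

Three-stage DDM. Project D₁…D_5; terminal Gordon value at t=5 with g = 0.027; discount at r = 0.12.
D_1 = 5.2293
D_2 = 6.7353
D_3 = 7.4506
D_4 = 8.2419
D_5 = 9.1171
TV_5 = 9.3633/(0.12−0.027) = 100.6807
P₀ = Σ Dₜ/(1+r)ᵗ + TV_5/(1+r)^5 = 82.8816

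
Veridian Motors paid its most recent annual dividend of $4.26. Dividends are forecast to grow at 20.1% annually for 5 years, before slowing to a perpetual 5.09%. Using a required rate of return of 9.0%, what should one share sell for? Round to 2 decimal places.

Two-stage DDM. Project D₁…D_5 at 0.201, terminal growth 0.0509, discount at r = 0.09.
D_1 = 5.1163
D_2 = 6.1446
D_3 = 7.3797
D_4 = 8.8630
D_5 = 10.6445
Terminal value at t=5: TV = D_6/(r−g) = 11.1863/(0.09−0.0509) = 286.0943
P₀ = 5.1163/(1+0.09)^1 + 6.1446/(1+0.09)^2 + 7.3797/(1+0.09)^3 + 8.8630/(1+0.09)^4 + 10.6445/(1+0.09)^5 + 286.0943/(1+0.09)^5 = 214.7028

$214.70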